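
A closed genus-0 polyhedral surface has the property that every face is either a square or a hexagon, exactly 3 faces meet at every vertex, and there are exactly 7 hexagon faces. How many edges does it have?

33

Let x be the number of squares; then F = 7 + x.
Edge–face incidences: 2E = 6·7 + 4·x = 42 + 4x.
Every vertex has degree 3, so 3V = 2E.
Euler: V − E + F = 2 ⇒ (2E)/3 − E + (7 + x) = 2.
Multiply by 6: 2·(2E) − 3·(2E) + 6·(7 + x) = 12, i.e. 42 + 6x − (42 + 4x) = 12.
Collecting terms: 2x = 12, so x = 6.
Then 2E = 42 + 4·6 = 66, so E = 33, V = 2E/3 = 22, F = 7 + 6 = 13.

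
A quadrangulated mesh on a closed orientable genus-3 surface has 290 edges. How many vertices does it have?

141

χ = 2 − 2·3 = -4, and every face is a square so 4F = 2E.
F = 2E/4 = 145. Then V = -4 + E − F = -4 + 290 − 145 = 141.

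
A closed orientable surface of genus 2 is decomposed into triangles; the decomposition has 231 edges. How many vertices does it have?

75

χ = 2 − 2·2 = -2, and every face is a triangle so 3F = 2E.
F = 2E/3 = 154. Then V = -2 + E − F = -2 + 231 − 154 = 75.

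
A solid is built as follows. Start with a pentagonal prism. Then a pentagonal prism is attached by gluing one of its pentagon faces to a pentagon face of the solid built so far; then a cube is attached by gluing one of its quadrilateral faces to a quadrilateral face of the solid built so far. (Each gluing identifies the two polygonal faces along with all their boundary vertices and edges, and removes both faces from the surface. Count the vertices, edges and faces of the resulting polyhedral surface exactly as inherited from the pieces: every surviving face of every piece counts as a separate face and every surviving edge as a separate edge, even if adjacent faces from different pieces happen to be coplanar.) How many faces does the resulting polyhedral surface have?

A pentagonal prism: V=10, E=15, F=7.
Attach a pentagonal prism (V=10, E=15, F=7) along a 5-gon: merge 5 vertices and 5 edges, delete both glued faces → V=15, E=25, F=12.
Attach a cube (V=8, E=12, F=6) along a 4-gon: merge 4 vertices and 4 edges, delete both glued faces → V=19, E=33, F=16.
Check: V − E + F = 19 − 33 + 16 = 2.

16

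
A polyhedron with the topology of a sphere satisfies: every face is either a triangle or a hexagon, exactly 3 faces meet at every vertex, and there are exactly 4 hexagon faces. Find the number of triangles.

Let x be the number of triangles; then F = 4 + x.
Edge–face incidences: 2E = 6·4 + 3·x = 24 + 3x.
Every vertex has degree 3, so 3V = 2E.
Euler: V − E + F = 2 ⇒ (2E)/3 − E + (4 + x) = 2.
Multiply by 6: 2·(2E) − 3·(2E) + 6·(4 + x) = 12, i.e. 24 + 6x − (24 + 3x) = 12.
Collecting terms: 3x = 12, so x = 4.
Then 2E = 24 + 3·4 = 36, so E = 18, V = 2E/3 = 12, F = 4 + 4 = 8.

4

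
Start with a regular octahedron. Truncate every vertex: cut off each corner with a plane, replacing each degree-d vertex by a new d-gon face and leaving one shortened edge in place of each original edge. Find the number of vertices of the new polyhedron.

24

The base solid has V = 6, E = 12, F = 8.
Truncation replaces each original edge-end by a new vertex, so V′ = 2E = 24.
Each original edge survives, and each old vertex of degree d contributes d new edges; summing degrees gives Σd = 2E, so E′ = E + 2E = 3E = 36.
Each original face survives and each original vertex becomes one new face: F′ = F + V = 14.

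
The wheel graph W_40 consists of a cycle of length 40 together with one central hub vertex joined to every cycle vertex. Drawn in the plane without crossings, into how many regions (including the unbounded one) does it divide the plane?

W_40 has V = 40 + 1 = 41 vertices and E = 2·40 = 80 edges.
By Euler's formula F = 2 − V + E = 2 − 41 + 80 = 41.

41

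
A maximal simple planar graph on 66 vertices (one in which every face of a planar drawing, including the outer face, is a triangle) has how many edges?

192

In a plane triangulation 3F = 2E and V − E + F = 2, so E = 3V − 6 = 3·66 − 6 = 192.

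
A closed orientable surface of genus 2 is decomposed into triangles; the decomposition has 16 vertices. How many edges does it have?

54

χ = 2 − 2·2 = -2, and every face is a triangle so 3F = 2E.
V − E + F = -2 with E = 3F/2 gives 16 − (3/2 − 1)·F = -2, so F = 36 and E = 54.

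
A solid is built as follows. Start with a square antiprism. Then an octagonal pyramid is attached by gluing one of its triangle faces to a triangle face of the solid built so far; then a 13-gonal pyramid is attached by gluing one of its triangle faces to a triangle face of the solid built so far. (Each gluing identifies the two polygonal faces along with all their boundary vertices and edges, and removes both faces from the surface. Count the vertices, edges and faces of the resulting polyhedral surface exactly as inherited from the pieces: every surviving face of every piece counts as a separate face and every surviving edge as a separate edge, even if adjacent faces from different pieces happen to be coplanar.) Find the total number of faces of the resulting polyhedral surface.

29

A square antiprism: V=8, E=16, F=10.
Attach an octagonal pyramid (V=9, E=16, F=9) along a 3-gon: merge 3 vertices and 3 edges, delete both glued faces → V=14, E=29, F=17.
Attach a 13-gonal pyramid (V=14, E=26, F=14) along a 3-gon: merge 3 vertices and 3 edges, delete both glued faces → V=25, E=52, F=29.
Check: V − E + F = 25 − 52 + 29 = 2.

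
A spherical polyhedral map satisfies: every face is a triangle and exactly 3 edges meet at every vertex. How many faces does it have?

Each face has 3 edges and each edge borders two faces, so 2E = 3F.
Each vertex has degree 3, so 3V = 2E and hence V = 3F/3.
Euler: V − E + F = 2 ⇒ (3F/3) − (3F/2) + F = 2.
Multiply by 6: (6 − 9 + 6)F = 12, i.e. 3F = 12.
So F = 4, E = 3·4/2 = 6, V = 3·4/3 = 4.

4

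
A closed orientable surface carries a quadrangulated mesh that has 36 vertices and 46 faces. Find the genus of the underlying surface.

6

Every face is a square, so 2E = 4·46 = 184, giving E = 92.
χ = V − E + F = 36 − 92 + 46 = -10.
For a closed orientable surface χ = 2 − 2g, so g = (2 − (-10))/2 = 6.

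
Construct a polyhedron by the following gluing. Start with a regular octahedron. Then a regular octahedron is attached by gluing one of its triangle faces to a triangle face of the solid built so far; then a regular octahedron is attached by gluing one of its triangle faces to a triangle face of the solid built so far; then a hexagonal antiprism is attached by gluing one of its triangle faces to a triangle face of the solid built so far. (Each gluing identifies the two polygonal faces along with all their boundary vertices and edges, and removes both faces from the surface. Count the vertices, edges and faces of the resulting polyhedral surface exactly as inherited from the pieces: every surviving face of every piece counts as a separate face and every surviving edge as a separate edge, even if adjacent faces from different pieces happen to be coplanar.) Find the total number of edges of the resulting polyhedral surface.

A regular octahedron: V=6, E=12, F=8.
Attach a regular octahedron (V=6, E=12, F=8) along a 3-gon: merge 3 vertices and 3 edges, delete both glued faces → V=9, E=21, F=14.
Attach a regular octahedron (V=6, E=12, F=8) along a 3-gon: merge 3 vertices and 3 edges, delete both glued faces → V=12, E=30, F=20.
Attach a hexagonal antiprism (V=12, E=24, F=14) along a 3-gon: merge 3 vertices and 3 edges, delete both glued faces → V=21, E=51, F=32.
Check: V − E + F = 21 − 51 + 32 = 2.

51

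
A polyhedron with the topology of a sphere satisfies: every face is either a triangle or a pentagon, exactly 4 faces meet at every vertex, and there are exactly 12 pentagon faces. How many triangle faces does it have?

Let x be the number of triangles; then F = 12 + x.
Edge–face incidences: 2E = 5·12 + 3·x = 60 + 3x.
Every vertex has degree 4, so 4V = 2E.
Euler: V − E + F = 2 ⇒ (2E)/4 − E + (12 + x) = 2.
Multiply by 8: 2·(2E) − 4·(2E) + 8·(12 + x) = 16, i.e. 96 + 8x − 2·(60 + 3x) = 16.
Collecting terms: 2x − 24 = 16, so 2x = 40, so x = 20.
Then 2E = 60 + 3·20 = 120, so E = 60, V = 2E/4 = 30, F = 12 + 20 = 32.

20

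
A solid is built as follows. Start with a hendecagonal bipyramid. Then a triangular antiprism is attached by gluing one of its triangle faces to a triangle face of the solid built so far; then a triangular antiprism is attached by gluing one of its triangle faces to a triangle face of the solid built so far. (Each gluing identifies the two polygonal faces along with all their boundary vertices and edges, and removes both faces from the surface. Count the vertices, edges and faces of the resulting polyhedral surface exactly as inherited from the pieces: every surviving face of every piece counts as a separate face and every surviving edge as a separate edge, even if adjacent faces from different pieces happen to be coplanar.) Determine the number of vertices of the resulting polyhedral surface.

19

A hendecagonal bipyramid: V=13, E=33, F=22.
Attach a triangular antiprism (V=6, E=12, F=8) along a 3-gon: merge 3 vertices and 3 edges, delete both glued faces → V=16, E=42, F=28.
Attach a triangular antiprism (V=6, E=12, F=8) along a 3-gon: merge 3 vertices and 3 edges, delete both glued faces → V=19, E=51, F=34.
Check: V − E + F = 19 − 51 + 34 = 2.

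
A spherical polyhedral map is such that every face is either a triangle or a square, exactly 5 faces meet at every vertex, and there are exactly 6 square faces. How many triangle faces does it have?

Let x be the number of triangles; then F = 6 + x.
Edge–face incidences: 2E = 4·6 + 3·x = 24 + 3x.
Every vertex has degree 5, so 5V = 2E.
Euler: V − E + F = 2 ⇒ (2E)/5 − E + (6 + x) = 2.
Multiply by 10: 2·(2E) − 5·(2E) + 10·(6 + x) = 20, i.e. 60 + 10x − 3·(24 + 3x) = 20.
Collecting terms: x − 12 = 20, so x = 32.
Then 2E = 24 + 3·32 = 120, so E = 60, V = 2E/5 = 24, F = 6 + 32 = 38.

32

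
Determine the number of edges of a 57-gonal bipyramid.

A bipyramid over an n-gon has 2n triangular faces and n + 2 vertices: V = 57 + 2 = 59, E = 3·57 = 171, F = 2·57 = 114.
Check: V − E + F = 59 − 171 + 114 = 2.

171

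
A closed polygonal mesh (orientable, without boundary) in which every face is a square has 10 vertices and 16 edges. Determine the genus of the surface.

0

Every face is a square and each edge borders two faces, so 4F = 2·16, giving F = 8.
χ = V − E + F = 10 − 16 + 8 = 2.
For a closed orientable surface χ = 2 − 2g, so g = (2 − (2))/2 = 0.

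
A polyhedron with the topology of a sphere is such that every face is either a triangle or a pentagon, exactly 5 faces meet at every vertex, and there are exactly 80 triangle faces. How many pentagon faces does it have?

12

Let x be the number of pentagons; then F = 80 + x.
Edge–face incidences: 2E = 3·80 + 5·x = 240 + 5x.
Every vertex has degree 5, so 5V = 2E.
Euler: V − E + F = 2 ⇒ (2E)/5 − E + (80 + x) = 2.
Multiply by 10: 2·(2E) − 5·(2E) + 10·(80 + x) = 20, i.e. 800 + 10x − 3·(240 + 5x) = 20.
Collecting terms: −5x + 80 = 20, so −5x = −60, so x = 12.
Then 2E = 240 + 5·12 = 300, so E = 150, V = 2E/5 = 60, F = 80 + 12 = 92.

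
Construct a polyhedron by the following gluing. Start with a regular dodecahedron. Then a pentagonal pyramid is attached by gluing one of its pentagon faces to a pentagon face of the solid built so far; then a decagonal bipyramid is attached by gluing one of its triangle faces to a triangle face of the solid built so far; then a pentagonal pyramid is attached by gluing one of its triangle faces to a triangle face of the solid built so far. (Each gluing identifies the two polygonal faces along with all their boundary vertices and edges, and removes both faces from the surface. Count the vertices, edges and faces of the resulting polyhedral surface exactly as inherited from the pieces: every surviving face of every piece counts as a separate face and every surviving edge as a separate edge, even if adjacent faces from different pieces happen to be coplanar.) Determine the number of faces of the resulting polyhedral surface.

A regular dodecahedron: V=20, E=30, F=12.
Attach a pentagonal pyramid (V=6, E=10, F=6) along a 5-gon: merge 5 vertices and 5 edges, delete both glued faces → V=21, E=35, F=16.
Attach a decagonal bipyramid (V=12, E=30, F=20) along a 3-gon: merge 3 vertices and 3 edges, delete both glued faces → V=30, E=62, F=34.
Attach a pentagonal pyramid (V=6, E=10, F=6) along a 3-gon: merge 3 vertices and 3 edges, delete both glued faces → V=33, E=69, F=38.
Check: V − E + F = 33 − 69 + 38 = 2.

38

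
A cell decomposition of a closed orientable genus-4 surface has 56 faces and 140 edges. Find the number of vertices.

78

For a closed orientable surface of genus 4, χ = 2 − 2·4 = -6.
V = -6 + E − F = -6 + 140 − 56 = 78.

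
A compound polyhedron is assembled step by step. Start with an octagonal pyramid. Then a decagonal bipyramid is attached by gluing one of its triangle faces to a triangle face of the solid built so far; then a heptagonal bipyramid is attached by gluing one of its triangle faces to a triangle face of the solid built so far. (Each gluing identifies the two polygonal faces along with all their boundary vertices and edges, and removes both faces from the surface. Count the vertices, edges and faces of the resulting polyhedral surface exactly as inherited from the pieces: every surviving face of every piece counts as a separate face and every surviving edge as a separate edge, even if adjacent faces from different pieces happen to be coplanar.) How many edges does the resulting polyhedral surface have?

61

An octagonal pyramid: V=9, E=16, F=9.
Attach a decagonal bipyramid (V=12, E=30, F=20) along a 3-gon: merge 3 vertices and 3 edges, delete both glued faces → V=18, E=43, F=27.
Attach a heptagonal bipyramid (V=9, E=21, F=14) along a 3-gon: merge 3 vertices and 3 edges, delete both glued faces → V=24, E=61, F=39.
Check: V − E + F = 24 − 61 + 39 = 2.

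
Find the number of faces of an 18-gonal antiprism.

38

An antiprism on an n-gon has two n-gon caps and 2n triangles: V = 2·18 = 36, E = 4·18 = 72, F = 2·18 + 2 = 38.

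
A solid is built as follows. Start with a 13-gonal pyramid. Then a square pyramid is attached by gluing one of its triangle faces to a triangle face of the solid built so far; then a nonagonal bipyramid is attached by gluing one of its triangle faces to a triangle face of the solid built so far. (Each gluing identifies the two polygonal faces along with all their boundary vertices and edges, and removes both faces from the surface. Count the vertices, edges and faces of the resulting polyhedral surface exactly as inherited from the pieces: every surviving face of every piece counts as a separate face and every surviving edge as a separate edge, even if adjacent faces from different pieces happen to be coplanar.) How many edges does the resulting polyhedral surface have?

55

A 13-gonal pyramid: V=14, E=26, F=14.
Attach a square pyramid (V=5, E=8, F=5) along a 3-gon: merge 3 vertices and 3 edges, delete both glued faces → V=16, E=31, F=17.
Attach a nonagonal bipyramid (V=11, E=27, F=18) along a 3-gon: merge 3 vertices and 3 edges, delete both glued faces → V=24, E=55, F=33.
Check: V − E + F = 24 − 55 + 33 = 2.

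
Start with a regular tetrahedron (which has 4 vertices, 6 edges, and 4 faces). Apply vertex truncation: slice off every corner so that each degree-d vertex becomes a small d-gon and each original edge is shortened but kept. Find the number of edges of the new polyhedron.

Truncation replaces each original edge-end by a new vertex, so V′ = 2E = 12.
Each original edge survives, and each old vertex of degree d contributes d new edges; summing degrees gives Σd = 2E, so E′ = E + 2E = 3E = 18.
Each original face survives and each original vertex becomes one new face: F′ = F + V = 8.

18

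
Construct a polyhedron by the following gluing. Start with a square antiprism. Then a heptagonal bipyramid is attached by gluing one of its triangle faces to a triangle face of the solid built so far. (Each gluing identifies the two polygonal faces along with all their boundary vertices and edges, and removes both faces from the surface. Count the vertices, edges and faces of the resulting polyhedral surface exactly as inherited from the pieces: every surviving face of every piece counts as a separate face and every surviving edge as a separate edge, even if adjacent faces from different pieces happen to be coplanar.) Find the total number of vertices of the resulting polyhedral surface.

A square antiprism: V=8, E=16, F=10.
Attach a heptagonal bipyramid (V=9, E=21, F=14) along a 3-gon: merge 3 vertices and 3 edges, delete both glued faces → V=14, E=34, F=22.
Check: V − E + F = 14 − 34 + 22 = 2.

14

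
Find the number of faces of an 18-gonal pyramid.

19

A pyramid on an n-gon base has one n-gon and n triangles: V = 18 + 1 = 19, E = 2·18 = 36, F = 18 + 1 = 19.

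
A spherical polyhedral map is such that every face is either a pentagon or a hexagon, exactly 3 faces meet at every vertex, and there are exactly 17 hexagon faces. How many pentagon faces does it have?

12

Let x be the number of pentagons; then F = 17 + x.
Edge–face incidences: 2E = 6·17 + 5·x = 102 + 5x.
Every vertex has degree 3, so 3V = 2E.
Euler: V − E + F = 2 ⇒ (2E)/3 − E + (17 + x) = 2.
Multiply by 6: 2·(2E) − 3·(2E) + 6·(17 + x) = 12, i.e. 102 + 6x − (102 + 5x) = 12.
Collecting terms: x = 12.
Then 2E = 102 + 5·12 = 162, so E = 81, V = 2E/3 = 54, F = 17 + 12 = 29.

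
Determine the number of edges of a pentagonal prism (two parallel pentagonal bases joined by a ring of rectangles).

A prism on an n-gon has two n-gon bases and n rectangular sides: V = 2·5 = 10, E = 3·5 = 15, F = 5 + 2 = 7.

15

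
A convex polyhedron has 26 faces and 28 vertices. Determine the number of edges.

Here V − E + F = 2.
E = V + F − (2) = 28 + 26 − (2) = 52.

52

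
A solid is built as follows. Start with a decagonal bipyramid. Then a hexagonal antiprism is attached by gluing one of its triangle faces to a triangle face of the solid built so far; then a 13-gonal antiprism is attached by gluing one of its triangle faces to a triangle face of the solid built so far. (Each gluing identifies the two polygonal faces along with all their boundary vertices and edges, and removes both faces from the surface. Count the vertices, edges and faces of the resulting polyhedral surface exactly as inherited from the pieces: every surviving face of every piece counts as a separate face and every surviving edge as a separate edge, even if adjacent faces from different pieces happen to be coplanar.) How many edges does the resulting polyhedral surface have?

100

A decagonal bipyramid: V=12, E=30, F=20.
Attach a hexagonal antiprism (V=12, E=24, F=14) along a 3-gon: merge 3 vertices and 3 edges, delete both glued faces → V=21, E=51, F=32.
Attach a 13-gonal antiprism (V=26, E=52, F=28) along a 3-gon: merge 3 vertices and 3 edges, delete both glued faces → V=44, E=100, F=58.
Check: V − E + F = 44 − 100 + 58 = 2.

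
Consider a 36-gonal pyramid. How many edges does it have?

A pyramid on an n-gon base has one n-gon and n triangles: V = 36 + 1 = 37, E = 2·36 = 72, F = 36 + 1 = 37.

72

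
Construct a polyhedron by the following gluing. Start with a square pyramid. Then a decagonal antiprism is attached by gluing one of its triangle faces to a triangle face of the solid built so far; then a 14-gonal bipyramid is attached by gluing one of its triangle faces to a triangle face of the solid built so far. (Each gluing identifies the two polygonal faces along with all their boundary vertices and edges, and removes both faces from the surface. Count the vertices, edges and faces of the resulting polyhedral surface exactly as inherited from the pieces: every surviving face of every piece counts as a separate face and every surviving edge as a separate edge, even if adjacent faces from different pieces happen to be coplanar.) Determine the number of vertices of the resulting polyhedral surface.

35

A square pyramid: V=5, E=8, F=5.
Attach a decagonal antiprism (V=20, E=40, F=22) along a 3-gon: merge 3 vertices and 3 edges, delete both glued faces → V=22, E=45, F=25.
Attach a 14-gonal bipyramid (V=16, E=42, F=28) along a 3-gon: merge 3 vertices and 3 edges, delete both glued faces → V=35, E=84, F=51.
Check: V − E + F = 35 − 84 + 51 = 2.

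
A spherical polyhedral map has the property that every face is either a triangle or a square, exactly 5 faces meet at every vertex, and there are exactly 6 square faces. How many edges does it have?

60

Let x be the number of triangles; then F = 6 + x.
Edge–face incidences: 2E = 4·6 + 3·x = 24 + 3x.
Every vertex has degree 5, so 5V = 2E.
Euler: V − E + F = 2 ⇒ (2E)/5 − E + (6 + x) = 2.
Multiply by 10: 2·(2E) − 5·(2E) + 10·(6 + x) = 20, i.e. 60 + 10x − 3·(24 + 3x) = 20.
Collecting terms: x − 12 = 20, so x = 32.
Then 2E = 24 + 3·32 = 120, so E = 60, V = 2E/5 = 24, F = 6 + 32 = 38.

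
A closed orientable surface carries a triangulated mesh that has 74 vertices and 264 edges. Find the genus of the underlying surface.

8

Every face is a triangle and each edge borders two faces, so 3F = 2·264, giving F = 176.
χ = V − E + F = 74 − 264 + 176 = -14.
For a closed orientable surface χ = 2 − 2g, so g = (2 − (-14))/2 = 8.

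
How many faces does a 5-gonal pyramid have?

A pyramid on an n-gon base has one n-gon and n triangles: V = 5 + 1 = 6, E = 2·5 = 10, F = 5 + 1 = 6.

6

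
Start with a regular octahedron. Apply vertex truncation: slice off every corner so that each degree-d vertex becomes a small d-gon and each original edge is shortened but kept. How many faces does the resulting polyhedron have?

14

The base solid has V = 6, E = 12, F = 8.
Truncation replaces each original edge-end by a new vertex, so V′ = 2E = 24.
Each original edge survives, and each old vertex of degree d contributes d new edges; summing degrees gives Σd = 2E, so E′ = E + 2E = 3E = 36.
Each original face survives and each original vertex becomes one new face: F′ = F + V = 14.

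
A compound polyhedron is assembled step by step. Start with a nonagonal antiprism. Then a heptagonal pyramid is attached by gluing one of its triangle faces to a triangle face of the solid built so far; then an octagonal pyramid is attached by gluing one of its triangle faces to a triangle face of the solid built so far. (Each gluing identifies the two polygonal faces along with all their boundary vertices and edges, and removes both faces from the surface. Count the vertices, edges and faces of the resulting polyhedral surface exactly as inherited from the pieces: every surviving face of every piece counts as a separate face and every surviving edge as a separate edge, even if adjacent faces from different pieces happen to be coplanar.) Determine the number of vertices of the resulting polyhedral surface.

A nonagonal antiprism: V=18, E=36, F=20.
Attach a heptagonal pyramid (V=8, E=14, F=8) along a 3-gon: merge 3 vertices and 3 edges, delete both glued faces → V=23, E=47, F=26.
Attach an octagonal pyramid (V=9, E=16, F=9) along a 3-gon: merge 3 vertices and 3 edges, delete both glued faces → V=29, E=60, F=33.
Check: V − E + F = 29 − 60 + 33 = 2.

29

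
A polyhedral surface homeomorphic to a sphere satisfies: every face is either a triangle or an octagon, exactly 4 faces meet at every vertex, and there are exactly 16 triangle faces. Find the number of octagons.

Let x be the number of octagons; then F = 16 + x.
Edge–face incidences: 2E = 3·16 + 8·x = 48 + 8x.
Every vertex has degree 4, so 4V = 2E.
Euler: V − E + F = 2 ⇒ (2E)/4 − E + (16 + x) = 2.
Multiply by 8: 2·(2E) − 4·(2E) + 8·(16 + x) = 16, i.e. 128 + 8x − 2·(48 + 8x) = 16.
Collecting terms: −8x + 32 = 16, so −8x = −16, so x = 2.
Then 2E = 48 + 8·2 = 64, so E = 32, V = 2E/4 = 16, F = 16 + 2 = 18.

2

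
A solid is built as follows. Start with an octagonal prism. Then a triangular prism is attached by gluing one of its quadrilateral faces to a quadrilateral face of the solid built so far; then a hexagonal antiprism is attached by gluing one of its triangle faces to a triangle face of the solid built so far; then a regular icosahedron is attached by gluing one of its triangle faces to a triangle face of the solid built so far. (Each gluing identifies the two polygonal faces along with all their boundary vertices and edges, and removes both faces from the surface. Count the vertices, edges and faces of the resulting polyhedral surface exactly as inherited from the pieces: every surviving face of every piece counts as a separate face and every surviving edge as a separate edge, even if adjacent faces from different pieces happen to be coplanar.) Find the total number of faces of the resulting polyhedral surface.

43

An octagonal prism: V=16, E=24, F=10.
Attach a triangular prism (V=6, E=9, F=5) along a 4-gon: merge 4 vertices and 4 edges, delete both glued faces → V=18, E=29, F=13.
Attach a hexagonal antiprism (V=12, E=24, F=14) along a 3-gon: merge 3 vertices and 3 edges, delete both glued faces → V=27, E=50, F=25.
Attach a regular icosahedron (V=12, E=30, F=20) along a 3-gon: merge 3 vertices and 3 edges, delete both glued faces → V=36, E=77, F=43.
Check: V − E + F = 36 − 77 + 43 = 2.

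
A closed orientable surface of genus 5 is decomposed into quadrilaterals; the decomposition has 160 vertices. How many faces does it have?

168

χ = 2 − 2·5 = -8, and every face is a square so 4F = 2E.
V − E + F = -8 with E = 4F/2 gives 160 − (4/2 − 1)·F = -8, so F = 168 and E = 336.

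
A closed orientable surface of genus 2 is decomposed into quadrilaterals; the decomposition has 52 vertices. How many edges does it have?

χ = 2 − 2·2 = -2, and every face is a square so 4F = 2E.
V − E + F = -2 with E = 4F/2 gives 52 − (4/2 − 1)·F = -2, so F = 54 and E = 108.

108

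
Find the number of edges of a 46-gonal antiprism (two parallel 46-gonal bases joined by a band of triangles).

184

An antiprism on an n-gon has two n-gon caps and 2n triangles: V = 2·46 = 92, E = 4·46 = 184, F = 2·46 + 2 = 94.
Check: V − E + F = 92 − 184 + 94 = 2.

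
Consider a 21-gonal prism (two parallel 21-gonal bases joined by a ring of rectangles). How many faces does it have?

23

A prism on an n-gon has two n-gon bases and n rectangular sides: V = 2·21 = 42, E = 3·21 = 63, F = 21 + 2 = 23.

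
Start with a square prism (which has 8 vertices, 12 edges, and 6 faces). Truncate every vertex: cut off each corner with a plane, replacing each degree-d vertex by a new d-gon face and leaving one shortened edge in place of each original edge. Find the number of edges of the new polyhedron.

36

Truncation replaces each original edge-end by a new vertex, so V′ = 2E = 24.
Each original edge survives, and each old vertex of degree d contributes d new edges; summing degrees gives Σd = 2E, so E′ = E + 2E = 3E = 36.
Each original face survives and each original vertex becomes one new face: F′ = F + V = 14.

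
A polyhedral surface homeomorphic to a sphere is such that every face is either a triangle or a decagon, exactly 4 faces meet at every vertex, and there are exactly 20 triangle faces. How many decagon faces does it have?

2

Let x be the number of decagons; then F = 20 + x.
Edge–face incidences: 2E = 3·20 + 10·x = 60 + 10x.
Every vertex has degree 4, so 4V = 2E.
Euler: V − E + F = 2 ⇒ (2E)/4 − E + (20 + x) = 2.
Multiply by 8: 2·(2E) − 4·(2E) + 8·(20 + x) = 16, i.e. 160 + 8x − 2·(60 + 10x) = 16.
Collecting terms: −12x + 40 = 16, so −12x = −24, so x = 2.
Then 2E = 60 + 10·2 = 80, so E = 40, V = 2E/4 = 20, F = 20 + 2 = 22.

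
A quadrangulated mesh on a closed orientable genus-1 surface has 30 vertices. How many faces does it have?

χ = 2 − 2·1 = 0, and every face is a square so 4F = 2E.
V − E + F = 0 with E = 4F/2 gives 30 − (4/2 − 1)·F = 0, so F = 30 and E = 60.

30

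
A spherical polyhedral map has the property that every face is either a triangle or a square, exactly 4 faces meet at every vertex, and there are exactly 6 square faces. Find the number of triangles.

8

Let x be the number of triangles; then F = 6 + x.
Edge–face incidences: 2E = 4·6 + 3·x = 24 + 3x.
Every vertex has degree 4, so 4V = 2E.
Euler: V − E + F = 2 ⇒ (2E)/4 − E + (6 + x) = 2.
Multiply by 8: 2·(2E) − 4·(2E) + 8·(6 + x) = 16, i.e. 48 + 8x − 2·(24 + 3x) = 16.
Collecting terms: 2x = 16, so x = 8.
Then 2E = 24 + 3·8 = 48, so E = 24, V = 2E/4 = 12, F = 6 + 8 = 14.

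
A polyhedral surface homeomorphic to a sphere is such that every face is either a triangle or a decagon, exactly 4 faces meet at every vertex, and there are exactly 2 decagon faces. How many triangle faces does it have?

20

Let x be the number of triangles; then F = 2 + x.
Edge–face incidences: 2E = 10·2 + 3·x = 20 + 3x.
Every vertex has degree 4, so 4V = 2E.
Euler: V − E + F = 2 ⇒ (2E)/4 − E + (2 + x) = 2.
Multiply by 8: 2·(2E) − 4·(2E) + 8·(2 + x) = 16, i.e. 16 + 8x − 2·(20 + 3x) = 16.
Collecting terms: 2x − 24 = 16, so 2x = 40, so x = 20.
Then 2E = 20 + 3·20 = 80, so E = 40, V = 2E/4 = 20, F = 2 + 20 = 22.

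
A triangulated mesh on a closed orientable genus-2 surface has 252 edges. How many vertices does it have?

82

χ = 2 − 2·2 = -2, and every face is a triangle so 3F = 2E.
F = 2E/3 = 168. Then V = -2 + E − F = -2 + 252 − 168 = 82.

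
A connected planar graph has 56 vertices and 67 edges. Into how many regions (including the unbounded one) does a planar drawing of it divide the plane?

13

Euler's formula for a connected plane graph: V − E + F = 2, so F = 2 − 56 + 67 = 13.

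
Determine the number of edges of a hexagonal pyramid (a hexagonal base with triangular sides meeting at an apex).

A pyramid on an n-gon base has one n-gon and n triangles: V = 6 + 1 = 7, E = 2·6 = 12, F = 6 + 1 = 7.

12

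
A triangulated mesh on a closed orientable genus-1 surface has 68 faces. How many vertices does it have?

34

χ = 2 − 2·1 = 0, and every face is a triangle so 3F = 2E.
E = 3·68/2 = 102. Then V = 0 + E − F = 0 + 102 − 68 = 34.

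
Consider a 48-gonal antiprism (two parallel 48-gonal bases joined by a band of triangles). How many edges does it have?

192

An antiprism on an n-gon has two n-gon caps and 2n triangles: V = 2·48 = 96, E = 4·48 = 192, F = 2·48 + 2 = 98.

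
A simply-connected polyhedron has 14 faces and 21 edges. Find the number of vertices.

9

Here V − E + F = 2.
V = 2 + E − F = 2 + 21 − 14 = 9.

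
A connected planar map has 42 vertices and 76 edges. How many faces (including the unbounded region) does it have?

36

Euler's formula for a connected plane graph: V − E + F = 2, so F = 2 − 42 + 76 = 36.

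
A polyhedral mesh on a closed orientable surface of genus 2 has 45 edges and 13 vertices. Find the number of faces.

For a closed orientable surface of genus 2, χ = 2 − 2·2 = -2.
F = -2 − V + E = -2 − 13 + 45 = 30.

30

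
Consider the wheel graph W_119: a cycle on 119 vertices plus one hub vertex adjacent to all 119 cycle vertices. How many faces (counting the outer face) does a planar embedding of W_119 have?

W_119 has V = 119 + 1 = 120 vertices and E = 2·119 = 238 edges.
By Euler's formula F = 2 − V + E = 2 − 120 + 238 = 120.

120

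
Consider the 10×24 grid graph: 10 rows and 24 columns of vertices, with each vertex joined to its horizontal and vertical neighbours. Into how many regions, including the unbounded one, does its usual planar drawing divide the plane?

The grid has V = 10·24 = 240 vertices and E = 10·23 + 24·9 = 446 edges.
F = 2 − V + E = 2 − 240 + 446 = 208.

208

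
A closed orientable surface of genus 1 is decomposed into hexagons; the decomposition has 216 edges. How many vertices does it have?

144

χ = 2 − 2·1 = 0, and every face is a hexagon so 6F = 2E.
F = 2E/6 = 72. Then V = 0 + E − F = 0 + 216 − 72 = 144.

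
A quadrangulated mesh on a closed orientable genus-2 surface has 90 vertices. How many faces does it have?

χ = 2 − 2·2 = -2, and every face is a square so 4F = 2E.
V − E + F = -2 with E = 4F/2 gives 90 − (4/2 − 1)·F = -2, so F = 92 and E = 184.

92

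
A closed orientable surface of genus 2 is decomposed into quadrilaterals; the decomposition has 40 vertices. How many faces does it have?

42

χ = 2 − 2·2 = -2, and every face is a square so 4F = 2E.
V − E + F = -2 with E = 4F/2 gives 40 − (4/2 − 1)·F = -2, so F = 42 and E = 84.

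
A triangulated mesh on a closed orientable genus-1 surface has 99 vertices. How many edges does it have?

297

χ = 2 − 2·1 = 0, and every face is a triangle so 3F = 2E.
V − E + F = 0 with E = 3F/2 gives 99 − (3/2 − 1)·F = 0, so F = 198 and E = 297.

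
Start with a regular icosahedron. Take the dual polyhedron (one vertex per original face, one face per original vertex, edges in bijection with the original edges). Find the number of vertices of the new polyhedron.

The base solid has V = 12, E = 30, F = 20.
The dual swaps V and F and preserves E: V′ = F = 20, E′ = E = 30, F′ = V = 12.

20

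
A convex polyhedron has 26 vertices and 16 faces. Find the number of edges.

Here V − E + F = 2.
E = V + F − (2) = 26 + 16 − (2) = 40.

40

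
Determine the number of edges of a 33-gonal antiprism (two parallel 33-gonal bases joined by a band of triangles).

132

An antiprism on an n-gon has two n-gon caps and 2n triangles: V = 2·33 = 66, E = 4·33 = 132, F = 2·33 + 2 = 68.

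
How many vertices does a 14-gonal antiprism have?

28

An antiprism on an n-gon has two n-gon caps and 2n triangles: V = 2·14 = 28, E = 4·14 = 56, F = 2·14 + 2 = 30.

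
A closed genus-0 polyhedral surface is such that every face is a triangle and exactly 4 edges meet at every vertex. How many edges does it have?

Each face has 3 edges and each edge borders two faces, so 2E = 3F.
Each vertex has degree 4, so 4V = 2E and hence V = 3F/4.
Euler: V − E + F = 2 ⇒ (3F/4) − (3F/2) + F = 2.
Multiply by 8: (6 − 12 + 8)F = 16, i.e. 2F = 16.
So F = 8, E = 3·8/2 = 12, V = 3·8/4 = 6.

12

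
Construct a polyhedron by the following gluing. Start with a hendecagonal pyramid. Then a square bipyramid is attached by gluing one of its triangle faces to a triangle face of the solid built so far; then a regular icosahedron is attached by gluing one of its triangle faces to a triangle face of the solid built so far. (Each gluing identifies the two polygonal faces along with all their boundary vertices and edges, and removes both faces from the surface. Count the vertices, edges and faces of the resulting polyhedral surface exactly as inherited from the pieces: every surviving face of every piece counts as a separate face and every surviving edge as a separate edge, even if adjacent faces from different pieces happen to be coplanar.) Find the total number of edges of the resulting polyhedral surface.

58

A hendecagonal pyramid: V=12, E=22, F=12.
Attach a square bipyramid (V=6, E=12, F=8) along a 3-gon: merge 3 vertices and 3 edges, delete both glued faces → V=15, E=31, F=18.
Attach a regular icosahedron (V=12, E=30, F=20) along a 3-gon: merge 3 vertices and 3 edges, delete both glued faces → V=24, E=58, F=36.
Check: V − E + F = 24 − 58 + 36 = 2.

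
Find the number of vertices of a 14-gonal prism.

28

A prism on an n-gon has two n-gon bases and n rectangular sides: V = 2·14 = 28, E = 3·14 = 42, F = 14 + 2 = 16.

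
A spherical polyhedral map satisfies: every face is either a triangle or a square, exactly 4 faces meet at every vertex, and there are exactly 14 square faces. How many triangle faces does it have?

Let x be the number of triangles; then F = 14 + x.
Edge–face incidences: 2E = 4·14 + 3·x = 56 + 3x.
Every vertex has degree 4, so 4V = 2E.
Euler: V − E + F = 2 ⇒ (2E)/4 − E + (14 + x) = 2.
Multiply by 8: 2·(2E) − 4·(2E) + 8·(14 + x) = 16, i.e. 112 + 8x − 2·(56 + 3x) = 16.
Collecting terms: 2x = 16, so x = 8.
Then 2E = 56 + 3·8 = 80, so E = 40, V = 2E/4 = 20, F = 14 + 8 = 22.

8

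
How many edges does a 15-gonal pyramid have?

A pyramid on an n-gon base has one n-gon and n triangles: V = 15 + 1 = 16, E = 2·15 = 30, F = 15 + 1 = 16.
Check: V − E + F = 16 − 30 + 16 = 2.

30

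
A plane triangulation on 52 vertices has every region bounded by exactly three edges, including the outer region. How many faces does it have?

In a plane triangulation 3F = 2E and V − E + F = 2, so F = 2V − 4 = 2·52 − 4 = 100.

100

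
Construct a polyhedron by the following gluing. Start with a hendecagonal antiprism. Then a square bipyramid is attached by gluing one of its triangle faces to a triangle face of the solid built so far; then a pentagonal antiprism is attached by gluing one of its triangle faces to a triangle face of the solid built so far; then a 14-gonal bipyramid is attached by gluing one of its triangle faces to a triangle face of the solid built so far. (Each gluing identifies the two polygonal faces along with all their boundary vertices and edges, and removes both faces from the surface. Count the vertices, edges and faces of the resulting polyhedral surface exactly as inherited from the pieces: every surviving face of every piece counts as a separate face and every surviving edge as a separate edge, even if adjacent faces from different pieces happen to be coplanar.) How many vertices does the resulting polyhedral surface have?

45

A hendecagonal antiprism: V=22, E=44, F=24.
Attach a square bipyramid (V=6, E=12, F=8) along a 3-gon: merge 3 vertices and 3 edges, delete both glued faces → V=25, E=53, F=30.
Attach a pentagonal antiprism (V=10, E=20, F=12) along a 3-gon: merge 3 vertices and 3 edges, delete both glued faces → V=32, E=70, F=40.
Attach a 14-gonal bipyramid (V=16, E=42, F=28) along a 3-gon: merge 3 vertices and 3 edges, delete both glued faces → V=45, E=109, F=66.
Check: V − E + F = 45 − 109 + 66 = 2.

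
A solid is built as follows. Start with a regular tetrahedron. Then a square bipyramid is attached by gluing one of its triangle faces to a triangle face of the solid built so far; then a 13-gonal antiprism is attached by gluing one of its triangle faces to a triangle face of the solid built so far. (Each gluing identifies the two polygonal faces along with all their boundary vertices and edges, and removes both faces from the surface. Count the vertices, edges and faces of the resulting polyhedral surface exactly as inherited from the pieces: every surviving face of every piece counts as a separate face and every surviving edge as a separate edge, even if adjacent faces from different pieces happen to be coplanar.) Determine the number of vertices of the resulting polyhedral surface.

A regular tetrahedron: V=4, E=6, F=4.
Attach a square bipyramid (V=6, E=12, F=8) along a 3-gon: merge 3 vertices and 3 edges, delete both glued faces → V=7, E=15, F=10.
Attach a 13-gonal antiprism (V=26, E=52, F=28) along a 3-gon: merge 3 vertices and 3 edges, delete both glued faces → V=30, E=64, F=36.
Check: V − E + F = 30 − 64 + 36 = 2.

30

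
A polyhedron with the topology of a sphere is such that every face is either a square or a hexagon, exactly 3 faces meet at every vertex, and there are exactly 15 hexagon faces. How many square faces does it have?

6

Let x be the number of squares; then F = 15 + x.
Edge–face incidences: 2E = 6·15 + 4·x = 90 + 4x.
Every vertex has degree 3, so 3V = 2E.
Euler: V − E + F = 2 ⇒ (2E)/3 − E + (15 + x) = 2.
Multiply by 6: 2·(2E) − 3·(2E) + 6·(15 + x) = 12, i.e. 90 + 6x − (90 + 4x) = 12.
Collecting terms: 2x = 12, so x = 6.
Then 2E = 90 + 4·6 = 114, so E = 57, V = 2E/3 = 38, F = 15 + 6 = 21.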